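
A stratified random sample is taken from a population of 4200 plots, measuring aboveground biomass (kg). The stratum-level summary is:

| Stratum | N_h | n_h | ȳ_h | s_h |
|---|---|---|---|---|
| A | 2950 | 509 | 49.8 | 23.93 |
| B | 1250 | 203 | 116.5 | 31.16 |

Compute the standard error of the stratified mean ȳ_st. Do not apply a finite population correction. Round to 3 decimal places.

SE(ȳ_st) ≈ 0.989

V̂(ȳ_st) = Σ W_h² s_h²/n_h, with W_h = N_h/N and N = 4200:
  stratum A: (2950/4200)²·23.93²/509 = 0.555026
  stratum B: (1250/4200)²·31.16²/203 = 0.423663
V̂(ȳ_st) = 0.978688
SE(ȳ_st) = √0.978688 = 0.989287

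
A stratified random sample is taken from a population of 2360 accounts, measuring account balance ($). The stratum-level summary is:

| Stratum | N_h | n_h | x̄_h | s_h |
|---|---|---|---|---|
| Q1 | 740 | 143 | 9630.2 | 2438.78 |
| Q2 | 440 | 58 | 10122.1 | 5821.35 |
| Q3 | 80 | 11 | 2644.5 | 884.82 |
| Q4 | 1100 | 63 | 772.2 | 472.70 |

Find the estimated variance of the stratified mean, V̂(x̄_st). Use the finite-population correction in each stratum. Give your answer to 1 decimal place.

V̂(x̄_st) = Σ W_h² (1 − n_h/N_h) s_h²/n_h, with W_h = N_h/N and N = 2360:
  stratum Q1: (740/2360)²·(1 − 143/740)·2438.78²/143 = 3299.07
  stratum Q2: (440/2360)²·(1 − 58/440)·5821.35²/58 = 17632.4
  stratum Q3: (80/2360)²·(1 − 11/80)·884.82²/11 = 70.5395
  stratum Q4: (1100/2360)²·(1 − 63/1100)·472.70²/63 = 726.404
V̂(x̄_st) = 21728.4

V̂(x̄_st) ≈ 21728.4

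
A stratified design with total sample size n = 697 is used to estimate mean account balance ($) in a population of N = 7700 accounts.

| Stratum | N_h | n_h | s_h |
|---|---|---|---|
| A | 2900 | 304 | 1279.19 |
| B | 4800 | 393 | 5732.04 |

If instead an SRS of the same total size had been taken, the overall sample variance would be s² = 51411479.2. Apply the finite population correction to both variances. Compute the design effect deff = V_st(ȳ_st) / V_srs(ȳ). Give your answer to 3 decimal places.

deff ≈ 0.455

V̂(ȳ_st) = Σ W_h² (1 − n_h/N_h) s_h²/n_h, with W_h = N_h/N and N = 7700:
  stratum A: (2900/7700)²·(1 − 304/2900)·1279.19²/304 = 683.467
  stratum B: (4800/7700)²·(1 − 393/4800)·5732.04²/393 = 29828.3
V_st = 30511.8
V_srs = (1 − 697/7700)·51411479.2/697 = 67084.3
deff = V_st / V_srs = 30511.8/67084.3 = 0.4548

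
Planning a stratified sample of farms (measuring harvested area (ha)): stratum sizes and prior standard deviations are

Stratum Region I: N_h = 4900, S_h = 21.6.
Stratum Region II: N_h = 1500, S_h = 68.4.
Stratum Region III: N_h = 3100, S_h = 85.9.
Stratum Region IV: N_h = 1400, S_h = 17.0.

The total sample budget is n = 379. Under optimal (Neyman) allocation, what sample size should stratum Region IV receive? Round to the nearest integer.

18

Neyman allocation: n_h = n · N_h S_h / Σ N_i S_i, with n = 379.
  stratum Region I: N_h·S_h = 4900·21.6 = 105840.00
  stratum Region II: N_h·S_h = 1500·68.4 = 102600.00
  stratum Region III: N_h·S_h = 3100·85.9 = 266290.00
  stratum Region IV: N_h·S_h = 1400·17.0 = 23800.00
Σ N_h S_h = 498530.00
n for stratum Region IV = 379·23800.00/498530.00 = 18.094 → 18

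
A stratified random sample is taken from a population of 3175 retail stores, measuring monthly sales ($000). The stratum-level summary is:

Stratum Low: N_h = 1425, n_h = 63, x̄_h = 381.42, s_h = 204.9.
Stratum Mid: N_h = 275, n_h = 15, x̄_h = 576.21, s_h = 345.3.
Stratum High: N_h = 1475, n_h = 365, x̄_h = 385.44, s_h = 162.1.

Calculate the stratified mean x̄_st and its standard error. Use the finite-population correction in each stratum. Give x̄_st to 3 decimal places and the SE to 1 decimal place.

x̄_st = Σ W_h x̄_h = (1425·381.42 + 275·576.21 + 1475·385.44)/3175 = 400.15913
V̂(x̄_st) = Σ W_h² (1 − n_h/N_h) s_h²/n_h, with W_h = N_h/N and N = 3175:
  stratum Low: (1425/3175)²·(1 − 63/1425)·204.9²/63 = 128.306
  stratum Mid: (275/3175)²·(1 − 15/275)·345.3²/15 = 56.3794
  stratum High: (1475/3175)²·(1 − 365/1475)·162.1²/365 = 11.6923
V̂(x̄_st) = 196.378
SE(x̄_st) = √196.378 = 14.0135

x̄_st ≈ 400.159, SE ≈ 14.0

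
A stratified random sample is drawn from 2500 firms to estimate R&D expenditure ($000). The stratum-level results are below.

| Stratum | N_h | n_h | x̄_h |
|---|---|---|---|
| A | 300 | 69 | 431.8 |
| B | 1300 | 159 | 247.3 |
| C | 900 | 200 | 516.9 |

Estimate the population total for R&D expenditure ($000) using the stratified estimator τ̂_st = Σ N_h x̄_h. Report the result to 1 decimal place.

τ̂_st = Σ N_h x̄_h = 300·431.8 + 1300·247.3 + 900·516.9 = 916240.0

τ̂_st ≈ 916240.0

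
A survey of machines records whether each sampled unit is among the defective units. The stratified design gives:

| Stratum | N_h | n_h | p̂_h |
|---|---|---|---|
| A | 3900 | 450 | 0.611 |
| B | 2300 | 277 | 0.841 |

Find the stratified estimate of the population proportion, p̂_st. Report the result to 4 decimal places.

p̂_st ≈ 0.6963

N = 6200; stratum weights W_h = N_h/N.
p̂_st = Σ W_h p̂_h = (3900·0.611 + 2300·0.841)/6200 = 0.69632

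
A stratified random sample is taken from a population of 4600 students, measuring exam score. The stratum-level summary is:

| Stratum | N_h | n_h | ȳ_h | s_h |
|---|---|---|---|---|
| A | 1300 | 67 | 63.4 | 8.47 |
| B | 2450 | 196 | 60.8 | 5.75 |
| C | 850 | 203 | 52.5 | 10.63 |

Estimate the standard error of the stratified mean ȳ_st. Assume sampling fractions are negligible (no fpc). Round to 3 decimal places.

SE(ȳ_st) ≈ 0.390

V̂(ȳ_st) = Σ W_h² s_h²/n_h, with W_h = N_h/N and N = 4600:
  stratum A: (1300/4600)²·8.47²/67 = 0.0855191
  stratum B: (2450/4600)²·5.75²/196 = 0.0478516
  stratum C: (850/4600)²·10.63²/203 = 0.0190061
V̂(ȳ_st) = 0.152377
SE(ȳ_st) = √0.152377 = 0.390355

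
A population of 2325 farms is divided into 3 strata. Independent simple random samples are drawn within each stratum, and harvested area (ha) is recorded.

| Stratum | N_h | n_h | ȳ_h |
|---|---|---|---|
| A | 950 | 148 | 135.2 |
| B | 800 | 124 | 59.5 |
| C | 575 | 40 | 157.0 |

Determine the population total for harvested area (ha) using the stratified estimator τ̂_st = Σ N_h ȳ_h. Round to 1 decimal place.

τ̂_st = Σ N_h ȳ_h = 950·135.2 + 800·59.5 + 575·157.0 = 266315.0

τ̂_st ≈ 266315.0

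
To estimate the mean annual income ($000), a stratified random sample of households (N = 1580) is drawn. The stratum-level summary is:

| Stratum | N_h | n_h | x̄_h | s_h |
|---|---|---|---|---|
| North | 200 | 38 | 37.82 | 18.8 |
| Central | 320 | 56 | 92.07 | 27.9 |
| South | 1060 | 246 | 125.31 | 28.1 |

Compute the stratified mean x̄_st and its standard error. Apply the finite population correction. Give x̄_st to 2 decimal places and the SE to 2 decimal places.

x̄_st ≈ 107.50, SE ≈ 1.30

x̄_st = Σ W_h x̄_h = (200·37.82 + 320·92.07 + 1060·125.31)/1580 = 107.50316
V̂(x̄_st) = Σ W_h² (1 − n_h/N_h) s_h²/n_h, with W_h = N_h/N and N = 1580:
  stratum North: (200/1580)²·(1 − 38/200)·18.8²/38 = 0.120715
  stratum Central: (320/1580)²·(1 − 56/320)·27.9²/56 = 0.470392
  stratum South: (1060/1580)²·(1 − 246/1060)·28.1²/246 = 1.10941
V̂(x̄_st) = 1.70052
SE(x̄_st) = √1.70052 = 1.30404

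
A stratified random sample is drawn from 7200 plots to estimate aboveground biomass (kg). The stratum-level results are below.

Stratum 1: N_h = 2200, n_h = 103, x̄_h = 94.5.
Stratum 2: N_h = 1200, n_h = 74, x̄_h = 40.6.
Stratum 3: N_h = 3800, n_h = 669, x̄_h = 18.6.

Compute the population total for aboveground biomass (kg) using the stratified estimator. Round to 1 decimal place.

τ̂_st ≈ 327300.0

τ̂_st = Σ N_h x̄_h = 2200·94.5 + 1200·40.6 + 3800·18.6 = 327300.0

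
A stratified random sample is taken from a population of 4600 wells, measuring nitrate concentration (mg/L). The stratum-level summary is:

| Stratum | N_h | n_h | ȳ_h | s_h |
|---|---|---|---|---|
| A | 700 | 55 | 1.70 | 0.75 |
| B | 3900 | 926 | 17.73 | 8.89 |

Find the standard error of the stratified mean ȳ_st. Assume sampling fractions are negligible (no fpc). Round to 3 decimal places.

V̂(ȳ_st) = Σ W_h² s_h²/n_h, with W_h = N_h/N and N = 4600:
  stratum A: (700/4600)²·0.75²/55 = 0.000236832
  stratum B: (3900/4600)²·8.89²/926 = 0.0613488
V̂(ȳ_st) = 0.0615856
SE(ȳ_st) = √0.0615856 = 0.248165

SE(ȳ_st) ≈ 0.248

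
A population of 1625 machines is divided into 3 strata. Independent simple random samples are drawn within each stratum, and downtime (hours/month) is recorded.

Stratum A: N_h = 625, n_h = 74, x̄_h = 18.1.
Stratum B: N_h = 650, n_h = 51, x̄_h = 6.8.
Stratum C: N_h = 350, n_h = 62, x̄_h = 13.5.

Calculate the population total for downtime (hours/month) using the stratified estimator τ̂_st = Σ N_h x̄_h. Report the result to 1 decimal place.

τ̂_st = Σ N_h x̄_h = 625·18.1 + 650·6.8 + 350·13.5 = 20457.5

τ̂_st ≈ 20457.5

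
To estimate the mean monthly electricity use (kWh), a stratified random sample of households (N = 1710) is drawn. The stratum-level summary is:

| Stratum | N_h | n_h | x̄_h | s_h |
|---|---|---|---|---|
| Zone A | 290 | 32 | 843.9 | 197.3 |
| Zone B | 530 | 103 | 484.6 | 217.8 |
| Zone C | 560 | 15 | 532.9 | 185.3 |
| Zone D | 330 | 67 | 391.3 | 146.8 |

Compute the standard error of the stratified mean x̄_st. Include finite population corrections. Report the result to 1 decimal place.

SE(x̄_st) ≈ 17.8

V̂(x̄_st) = Σ W_h² (1 − n_h/N_h) s_h²/n_h, with W_h = N_h/N and N = 1710:
  stratum Zone A: (290/1710)²·(1 − 32/290)·197.3²/32 = 31.1265
  stratum Zone B: (530/1710)²·(1 − 103/530)·217.8²/103 = 35.6443
  stratum Zone C: (560/1710)²·(1 − 15/560)·185.3²/15 = 238.92
  stratum Zone D: (330/1710)²·(1 − 67/330)·146.8²/67 = 9.54673
V̂(x̄_st) = 315.237
SE(x̄_st) = √315.237 = 17.7549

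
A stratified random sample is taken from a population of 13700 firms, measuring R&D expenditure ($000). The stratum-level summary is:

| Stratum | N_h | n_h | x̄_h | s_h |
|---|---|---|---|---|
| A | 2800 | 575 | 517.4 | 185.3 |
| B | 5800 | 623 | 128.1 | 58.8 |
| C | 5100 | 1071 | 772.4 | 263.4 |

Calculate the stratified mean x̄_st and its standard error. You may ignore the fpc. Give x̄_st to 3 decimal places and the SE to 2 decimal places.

x̄_st = Σ W_h x̄_h = (2800·517.4 + 5800·128.1 + 5100·772.4)/13700 = 447.51387
V̂(x̄_st) = Σ W_h² s_h²/n_h, with W_h = N_h/N and N = 13700:
  stratum A: (2800/13700)²·185.3²/575 = 2.49435
  stratum B: (5800/13700)²·58.8²/623 = 0.994676
  stratum C: (5100/13700)²·263.4²/1071 = 8.97721
V̂(x̄_st) = 12.4662
SE(x̄_st) = √12.4662 = 3.53076

x̄_st ≈ 447.514, SE ≈ 3.53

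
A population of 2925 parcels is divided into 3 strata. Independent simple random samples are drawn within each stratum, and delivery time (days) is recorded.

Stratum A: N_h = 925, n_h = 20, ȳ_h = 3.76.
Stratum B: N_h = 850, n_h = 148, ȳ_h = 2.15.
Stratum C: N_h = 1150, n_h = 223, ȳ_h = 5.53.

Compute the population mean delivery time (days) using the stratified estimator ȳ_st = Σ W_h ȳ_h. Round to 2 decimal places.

N = Σ N_h = 2925. Stratum weights W_h = N_h/N.
ȳ_st = (925·3.76 + 850·2.15 + 1150·5.53) / 2925 = 3.9880

ȳ_st ≈ 3.99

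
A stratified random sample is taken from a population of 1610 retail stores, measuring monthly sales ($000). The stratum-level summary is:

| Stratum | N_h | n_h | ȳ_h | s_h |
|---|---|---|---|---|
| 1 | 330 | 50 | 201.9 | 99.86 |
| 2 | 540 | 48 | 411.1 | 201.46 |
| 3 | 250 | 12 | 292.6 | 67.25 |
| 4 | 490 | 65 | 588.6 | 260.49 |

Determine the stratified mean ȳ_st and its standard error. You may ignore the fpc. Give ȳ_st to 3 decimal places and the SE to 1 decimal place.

ȳ_st ≈ 403.842, SE ≈ 14.5

ȳ_st = Σ W_h ȳ_h = (330·201.9 + 540·411.1 + 250·292.6 + 490·588.6)/1610 = 403.84161
V̂(ȳ_st) = Σ W_h² s_h²/n_h, with W_h = N_h/N and N = 1610:
  stratum 1: (330/1610)²·99.86²/50 = 8.37894
  stratum 2: (540/1610)²·201.46²/48 = 95.1201
  stratum 3: (250/1610)²·67.25²/12 = 9.08723
  stratum 4: (490/1610)²·260.49²/65 = 96.6961
V̂(ȳ_st) = 209.282
SE(ȳ_st) = √209.282 = 14.4666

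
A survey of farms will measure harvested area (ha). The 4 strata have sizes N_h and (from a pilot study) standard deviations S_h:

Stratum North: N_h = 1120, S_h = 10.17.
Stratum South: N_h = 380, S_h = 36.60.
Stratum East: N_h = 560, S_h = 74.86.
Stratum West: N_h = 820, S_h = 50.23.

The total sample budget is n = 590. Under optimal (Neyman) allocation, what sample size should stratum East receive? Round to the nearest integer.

Neyman allocation: n_h = n · N_h S_h / Σ N_i S_i, with n = 590.
  stratum North: N_h·S_h = 1120·10.17 = 11390.40
  stratum South: N_h·S_h = 380·36.60 = 13908.00
  stratum East: N_h·S_h = 560·74.86 = 41921.60
  stratum West: N_h·S_h = 820·50.23 = 41188.60
Σ N_h S_h = 108408.60
n for stratum East = 590·41921.60/108408.60 = 228.153 → 228

228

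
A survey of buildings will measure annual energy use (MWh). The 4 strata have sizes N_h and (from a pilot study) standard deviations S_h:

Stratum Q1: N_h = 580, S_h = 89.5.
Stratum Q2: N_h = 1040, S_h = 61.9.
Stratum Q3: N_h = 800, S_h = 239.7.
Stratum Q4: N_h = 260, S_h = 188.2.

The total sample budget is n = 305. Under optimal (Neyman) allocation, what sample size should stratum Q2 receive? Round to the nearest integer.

Neyman allocation: n_h = n · N_h S_h / Σ N_i S_i, with n = 305.
  stratum Q1: N_h·S_h = 580·89.5 = 51910.00
  stratum Q2: N_h·S_h = 1040·61.9 = 64376.00
  stratum Q3: N_h·S_h = 800·239.7 = 191760.00
  stratum Q4: N_h·S_h = 260·188.2 = 48932.00
Σ N_h S_h = 356978.00
n for stratum Q2 = 305·64376.00/356978.00 = 55.002 → 55

55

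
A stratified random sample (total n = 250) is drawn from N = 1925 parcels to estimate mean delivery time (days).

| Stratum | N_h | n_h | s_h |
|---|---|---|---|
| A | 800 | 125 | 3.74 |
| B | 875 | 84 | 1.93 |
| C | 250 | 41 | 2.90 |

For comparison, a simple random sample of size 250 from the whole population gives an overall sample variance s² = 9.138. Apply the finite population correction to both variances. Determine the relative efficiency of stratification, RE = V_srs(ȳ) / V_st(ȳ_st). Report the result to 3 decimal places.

V̂(ȳ_st) = Σ W_h² (1 − n_h/N_h) s_h²/n_h, with W_h = N_h/N and N = 1925:
  stratum A: (800/1925)²·(1 − 125/800)·3.74²/125 = 0.0163067
  stratum B: (875/1925)²·(1 − 84/875)·1.93²/84 = 0.00828244
  stratum C: (250/1925)²·(1 − 41/250)·2.90²/41 = 0.00289226
V_st = 0.0274814
V_srs = (1 − 250/1925)·9.138/250 = 0.031805
Relative efficiency = V_srs / V_st = 0.031805/0.0274814 = 1.1573

RE ≈ 1.157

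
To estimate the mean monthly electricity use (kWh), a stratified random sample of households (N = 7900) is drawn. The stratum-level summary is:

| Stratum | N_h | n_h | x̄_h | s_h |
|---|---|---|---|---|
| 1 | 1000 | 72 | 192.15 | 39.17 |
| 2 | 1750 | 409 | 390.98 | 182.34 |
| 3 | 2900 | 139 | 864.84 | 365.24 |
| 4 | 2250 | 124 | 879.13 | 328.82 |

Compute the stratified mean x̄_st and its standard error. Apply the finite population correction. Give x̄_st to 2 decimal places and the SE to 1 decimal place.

x̄_st ≈ 678.79, SE ≈ 13.9

x̄_st = Σ W_h x̄_h = (1000·192.15 + 1750·390.98 + 2900·864.84 + 2250·879.13)/7900 = 678.79032
V̂(x̄_st) = Σ W_h² (1 − n_h/N_h) s_h²/n_h, with W_h = N_h/N and N = 7900:
  stratum 1: (1000/7900)²·(1 − 72/1000)·39.17²/72 = 0.316861
  stratum 2: (1750/7900)²·(1 − 409/1750)·182.34²/409 = 3.0567
  stratum 3: (2900/7900)²·(1 − 139/2900)·365.24²/139 = 123.127
  stratum 4: (2250/7900)²·(1 − 124/2250)·328.82²/124 = 66.8323
V̂(x̄_st) = 193.333
SE(x̄_st) = √193.333 = 13.9044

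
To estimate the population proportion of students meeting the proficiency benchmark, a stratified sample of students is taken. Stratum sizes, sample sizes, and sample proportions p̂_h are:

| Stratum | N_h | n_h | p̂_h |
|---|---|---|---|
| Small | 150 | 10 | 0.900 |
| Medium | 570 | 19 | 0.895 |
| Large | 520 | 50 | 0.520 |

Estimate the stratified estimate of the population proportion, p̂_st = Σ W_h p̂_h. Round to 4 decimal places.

p̂_st ≈ 0.7383

N = 1240; stratum weights W_h = N_h/N.
p̂_st = Σ W_h p̂_h = (150·0.900 + 570·0.895 + 520·0.520)/1240 = 0.73835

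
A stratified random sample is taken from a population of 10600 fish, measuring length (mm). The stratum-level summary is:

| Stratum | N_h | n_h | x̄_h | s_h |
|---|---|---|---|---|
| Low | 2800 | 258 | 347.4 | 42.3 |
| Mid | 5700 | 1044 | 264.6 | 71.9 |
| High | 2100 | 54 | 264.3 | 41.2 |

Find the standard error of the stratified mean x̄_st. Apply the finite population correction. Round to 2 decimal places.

SE(x̄_st) ≈ 1.68

V̂(x̄_st) = Σ W_h² (1 − n_h/N_h) s_h²/n_h, with W_h = N_h/N and N = 10600:
  stratum Low: (2800/10600)²·(1 − 258/2800)·42.3²/258 = 0.439322
  stratum Mid: (5700/10600)²·(1 − 1044/5700)·71.9²/1044 = 1.16959
  stratum High: (2100/10600)²·(1 − 54/2100)·41.2²/54 = 1.20203
V̂(x̄_st) = 2.81094
SE(x̄_st) = √2.81094 = 1.67658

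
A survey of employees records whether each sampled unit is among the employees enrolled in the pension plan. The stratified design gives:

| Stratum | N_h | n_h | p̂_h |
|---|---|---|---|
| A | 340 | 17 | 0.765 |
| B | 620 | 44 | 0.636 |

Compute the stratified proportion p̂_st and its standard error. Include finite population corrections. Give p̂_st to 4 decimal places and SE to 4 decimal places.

N = 960; stratum weights W_h = N_h/N.
p̂_st = Σ W_h p̂_h = (340·0.765 + 620·0.636)/960 = 0.68169
V̂(p̂_st) = Σ W_h² (1 − n_h/N_h) p̂_h(1−p̂_h)/(n_h−1):
  stratum A: (340/960)²·(1 − 17/340)·0.765·0.235/16 = 0.0013389
  stratum B: (620/960)²·(1 − 44/620)·0.636·0.364/43 = 0.00208623
V̂(p̂_st) = 0.00342513; SE = √V̂ = 0.0585246

p̂_st ≈ 0.6817, SE ≈ 0.0585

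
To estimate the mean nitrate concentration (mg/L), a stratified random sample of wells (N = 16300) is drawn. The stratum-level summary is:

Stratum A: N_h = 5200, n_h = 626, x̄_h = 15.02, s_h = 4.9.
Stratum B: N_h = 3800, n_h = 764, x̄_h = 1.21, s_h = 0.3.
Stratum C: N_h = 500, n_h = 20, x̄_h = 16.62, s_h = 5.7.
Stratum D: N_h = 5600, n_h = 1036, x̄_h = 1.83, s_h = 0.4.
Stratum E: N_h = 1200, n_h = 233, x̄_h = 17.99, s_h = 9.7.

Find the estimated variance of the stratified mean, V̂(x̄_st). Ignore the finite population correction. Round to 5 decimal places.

V̂(x̄_st) = Σ W_h² s_h²/n_h, with W_h = N_h/N and N = 16300:
  stratum A: (5200/16300)²·4.9²/626 = 0.00390346
  stratum B: (3800/16300)²·0.3²/764 = 6.40238e-06
  stratum C: (500/16300)²·5.7²/20 = 0.00152857
  stratum D: (5600/16300)²·0.4²/1036 = 1.82289e-05
  stratum E: (1200/16300)²·9.7²/233 = 0.00218864
V̂(x̄_st) = 0.0076453

V̂(x̄_st) ≈ 0.00765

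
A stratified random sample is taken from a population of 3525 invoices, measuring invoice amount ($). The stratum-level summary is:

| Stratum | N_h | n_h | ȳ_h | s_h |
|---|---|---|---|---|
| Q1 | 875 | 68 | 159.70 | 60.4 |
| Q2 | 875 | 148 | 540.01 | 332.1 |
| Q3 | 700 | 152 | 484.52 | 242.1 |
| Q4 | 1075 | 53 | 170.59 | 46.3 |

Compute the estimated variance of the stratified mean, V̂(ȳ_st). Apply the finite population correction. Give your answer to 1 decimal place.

V̂(ȳ_st) = Σ W_h² (1 − n_h/N_h) s_h²/n_h, with W_h = N_h/N and N = 3525:
  stratum Q1: (875/3525)²·(1 − 68/875)·60.4²/68 = 3.0488
  stratum Q2: (875/3525)²·(1 − 148/875)·332.1²/148 = 38.1505
  stratum Q3: (700/3525)²·(1 − 152/700)·242.1²/152 = 11.9044
  stratum Q4: (1075/3525)²·(1 − 53/1075)·46.3²/53 = 3.57624
V̂(ȳ_st) = 56.6799

V̂(ȳ_st) ≈ 56.7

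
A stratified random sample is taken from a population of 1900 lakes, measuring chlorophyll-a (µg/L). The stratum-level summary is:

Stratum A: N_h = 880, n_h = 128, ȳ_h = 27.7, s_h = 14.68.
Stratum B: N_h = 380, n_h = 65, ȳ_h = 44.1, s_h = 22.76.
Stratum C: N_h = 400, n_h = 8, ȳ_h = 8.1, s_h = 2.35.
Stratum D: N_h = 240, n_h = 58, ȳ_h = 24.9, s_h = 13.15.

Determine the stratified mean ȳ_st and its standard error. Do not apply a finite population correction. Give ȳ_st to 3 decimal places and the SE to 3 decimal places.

ȳ_st = Σ W_h ȳ_h = (880·27.7 + 380·44.1 + 400·8.1 + 240·24.9)/1900 = 26.50000
V̂(ȳ_st) = Σ W_h² s_h²/n_h, with W_h = N_h/N and N = 1900:
  stratum A: (880/1900)²·14.68²/128 = 0.361161
  stratum B: (380/1900)²·22.76²/65 = 0.31878
  stratum C: (400/1900)²·2.35²/8 = 0.0305956
  stratum D: (240/1900)²·13.15²/58 = 0.0475706
V̂(ȳ_st) = 0.758107
SE(ȳ_st) = √0.758107 = 0.870693

ȳ_st ≈ 26.500, SE ≈ 0.871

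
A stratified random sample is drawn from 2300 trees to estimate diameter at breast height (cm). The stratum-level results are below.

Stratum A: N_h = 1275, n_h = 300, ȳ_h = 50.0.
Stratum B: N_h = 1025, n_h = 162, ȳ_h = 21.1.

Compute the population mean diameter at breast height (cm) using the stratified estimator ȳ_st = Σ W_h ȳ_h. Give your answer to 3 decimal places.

N = Σ N_h = 2300. Stratum weights W_h = N_h/N.
ȳ_st = (1275·50.0 + 1025·21.1) / 2300 = 37.12065

ȳ_st ≈ 37.121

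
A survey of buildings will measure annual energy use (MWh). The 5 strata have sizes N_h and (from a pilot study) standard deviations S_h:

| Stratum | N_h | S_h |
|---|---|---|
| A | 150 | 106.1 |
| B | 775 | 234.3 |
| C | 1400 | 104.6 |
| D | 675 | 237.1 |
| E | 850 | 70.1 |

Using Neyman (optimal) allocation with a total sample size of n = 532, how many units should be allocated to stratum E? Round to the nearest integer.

56

Neyman allocation: n_h = n · N_h S_h / Σ N_i S_i, with n = 532.
  stratum A: N_h·S_h = 150·106.1 = 15915.00
  stratum B: N_h·S_h = 775·234.3 = 181582.50
  stratum C: N_h·S_h = 1400·104.6 = 146440.00
  stratum D: N_h·S_h = 675·237.1 = 160042.50
  stratum E: N_h·S_h = 850·70.1 = 59585.00
Σ N_h S_h = 563565.00
n for stratum E = 532·59585.00/563565.00 = 56.248 → 56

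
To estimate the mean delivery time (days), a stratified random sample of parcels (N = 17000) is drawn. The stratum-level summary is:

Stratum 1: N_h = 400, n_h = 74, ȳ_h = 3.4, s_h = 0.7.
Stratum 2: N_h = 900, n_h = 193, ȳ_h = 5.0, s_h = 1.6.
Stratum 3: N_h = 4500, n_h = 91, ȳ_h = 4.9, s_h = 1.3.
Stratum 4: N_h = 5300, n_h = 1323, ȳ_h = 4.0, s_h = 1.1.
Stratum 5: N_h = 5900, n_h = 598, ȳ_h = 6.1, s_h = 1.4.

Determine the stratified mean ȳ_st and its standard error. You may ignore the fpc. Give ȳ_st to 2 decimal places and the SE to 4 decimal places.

ȳ_st ≈ 5.01, SE ≈ 0.0427

ȳ_st = Σ W_h ȳ_h = (400·3.4 + 900·5.0 + 4500·4.9 + 5300·4.0 + 5900·6.1)/17000 = 5.00588
V̂(ȳ_st) = Σ W_h² s_h²/n_h, with W_h = N_h/N and N = 17000:
  stratum 1: (400/17000)²·0.7²/74 = 3.66595e-06
  stratum 2: (900/17000)²·1.6²/193 = 3.71766e-05
  stratum 3: (4500/17000)²·1.3²/91 = 0.00130129
  stratum 4: (5300/17000)²·1.1²/1323 = 8.88954e-05
  stratum 5: (5900/17000)²·1.4²/598 = 0.000394785
V̂(ȳ_st) = 0.00182581
SE(ȳ_st) = √0.00182581 = 0.0427295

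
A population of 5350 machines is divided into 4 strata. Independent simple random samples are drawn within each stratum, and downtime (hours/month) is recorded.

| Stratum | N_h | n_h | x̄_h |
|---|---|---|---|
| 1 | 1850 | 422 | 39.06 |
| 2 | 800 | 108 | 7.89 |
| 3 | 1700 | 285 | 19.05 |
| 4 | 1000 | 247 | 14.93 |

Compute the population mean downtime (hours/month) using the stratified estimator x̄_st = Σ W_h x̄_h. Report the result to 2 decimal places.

N = Σ N_h = 5350. Stratum weights W_h = N_h/N.
x̄_st = (1850·39.06 + 800·7.89 + 1700·19.05 + 1000·14.93) / 5350 = 23.5305

x̄_st ≈ 23.53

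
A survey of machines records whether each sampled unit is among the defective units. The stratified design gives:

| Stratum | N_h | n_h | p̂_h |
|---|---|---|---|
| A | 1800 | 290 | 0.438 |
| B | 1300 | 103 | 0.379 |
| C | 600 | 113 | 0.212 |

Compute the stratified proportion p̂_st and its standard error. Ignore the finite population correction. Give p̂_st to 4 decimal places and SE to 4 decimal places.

p̂_st ≈ 0.3806, SE ≈ 0.0229

N = 3700; stratum weights W_h = N_h/N.
p̂_st = Σ W_h p̂_h = (1800·0.438 + 1300·0.379 + 600·0.212)/3700 = 0.38062
V̂(p̂_st) = Σ W_h² p̂_h(1−p̂_h)/(n_h−1):
  stratum A: (1800/3700)²·0.438·0.562/289 = 0.000201583
  stratum B: (1300/3700)²·0.379·0.621/102 = 0.000284848
  stratum C: (600/3700)²·0.212·0.788/112 = 3.92232e-05
V̂(p̂_st) = 0.000525655; SE = √V̂ = 0.0229272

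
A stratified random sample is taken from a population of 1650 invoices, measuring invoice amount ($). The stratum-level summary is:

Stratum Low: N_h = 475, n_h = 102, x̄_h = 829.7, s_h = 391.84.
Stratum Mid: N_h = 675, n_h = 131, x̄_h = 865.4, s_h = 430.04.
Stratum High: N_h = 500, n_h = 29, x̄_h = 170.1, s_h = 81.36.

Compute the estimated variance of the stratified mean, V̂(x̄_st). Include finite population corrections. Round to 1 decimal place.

V̂(x̄_st) ≈ 308.1

V̂(x̄_st) = Σ W_h² (1 − n_h/N_h) s_h²/n_h, with W_h = N_h/N and N = 1650:
  stratum Low: (475/1650)²·(1 − 102/475)·391.84²/102 = 97.9607
  stratum Mid: (675/1650)²·(1 − 131/675)·430.04²/131 = 190.406
  stratum High: (500/1650)²·(1 − 29/500)·81.36²/29 = 19.7445
V̂(x̄_st) = 308.111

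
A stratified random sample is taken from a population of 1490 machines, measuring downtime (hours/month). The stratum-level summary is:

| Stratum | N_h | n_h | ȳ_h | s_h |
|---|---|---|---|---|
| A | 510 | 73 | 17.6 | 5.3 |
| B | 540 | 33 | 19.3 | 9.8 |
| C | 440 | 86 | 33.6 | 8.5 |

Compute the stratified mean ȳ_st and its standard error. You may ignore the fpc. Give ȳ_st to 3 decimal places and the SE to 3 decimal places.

ȳ_st = Σ W_h ȳ_h = (510·17.6 + 540·19.3 + 440·33.6)/1490 = 22.94094
V̂(ȳ_st) = Σ W_h² s_h²/n_h, with W_h = N_h/N and N = 1490:
  stratum A: (510/1490)²·5.3²/73 = 0.0450813
  stratum B: (540/1490)²·9.8²/33 = 0.382255
  stratum C: (440/1490)²·8.5²/86 = 0.0732609
V̂(ȳ_st) = 0.500597
SE(ȳ_st) = √0.500597 = 0.707529

ȳ_st ≈ 22.941, SE ≈ 0.708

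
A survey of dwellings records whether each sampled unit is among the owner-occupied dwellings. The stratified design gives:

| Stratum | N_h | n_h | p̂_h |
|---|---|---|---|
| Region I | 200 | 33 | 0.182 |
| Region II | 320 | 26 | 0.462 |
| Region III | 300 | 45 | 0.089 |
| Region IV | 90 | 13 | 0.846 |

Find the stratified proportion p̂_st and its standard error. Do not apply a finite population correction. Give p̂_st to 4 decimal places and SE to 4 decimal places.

p̂_st ≈ 0.3155, SE ≈ 0.0420

N = 910; stratum weights W_h = N_h/N.
p̂_st = Σ W_h p̂_h = (200·0.182 + 320·0.462 + 300·0.089 + 90·0.846)/910 = 0.31547
V̂(p̂_st) = Σ W_h² p̂_h(1−p̂_h)/(n_h−1):
  stratum Region I: (200/910)²·0.182·0.818/32 = 0.000224725
  stratum Region II: (320/910)²·0.462·0.538/25 = 0.00122942
  stratum Region III: (300/910)²·0.089·0.911/44 = 0.00020027
  stratum Region IV: (90/910)²·0.846·0.154/12 = 0.000106197
V̂(p̂_st) = 0.00176062; SE = √V̂ = 0.0419597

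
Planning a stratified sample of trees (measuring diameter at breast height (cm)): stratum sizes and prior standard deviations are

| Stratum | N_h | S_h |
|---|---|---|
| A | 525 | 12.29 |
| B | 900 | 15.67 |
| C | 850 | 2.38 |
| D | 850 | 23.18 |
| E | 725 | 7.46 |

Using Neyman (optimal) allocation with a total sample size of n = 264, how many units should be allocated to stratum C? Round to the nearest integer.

Neyman allocation: n_h = n · N_h S_h / Σ N_i S_i, with n = 264.
  stratum A: N_h·S_h = 525·12.29 = 6452.25
  stratum B: N_h·S_h = 900·15.67 = 14103.00
  stratum C: N_h·S_h = 850·2.38 = 2023.00
  stratum D: N_h·S_h = 850·23.18 = 19703.00
  stratum E: N_h·S_h = 725·7.46 = 5408.50
Σ N_h S_h = 47689.75
n for stratum C = 264·2023.00/47689.75 = 11.199 → 11

11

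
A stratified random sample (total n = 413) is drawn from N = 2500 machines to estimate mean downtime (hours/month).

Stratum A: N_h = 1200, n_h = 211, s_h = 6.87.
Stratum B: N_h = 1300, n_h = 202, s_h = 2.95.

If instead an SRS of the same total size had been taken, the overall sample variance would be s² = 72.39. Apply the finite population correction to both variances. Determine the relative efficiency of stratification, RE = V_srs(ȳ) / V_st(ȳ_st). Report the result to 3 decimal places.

V̂(ȳ_st) = Σ W_h² (1 − n_h/N_h) s_h²/n_h, with W_h = N_h/N and N = 2500:
  stratum A: (1200/2500)²·(1 − 211/1200)·6.87²/211 = 0.0424745
  stratum B: (1300/2500)²·(1 − 202/1300)·2.95²/202 = 0.00983917
V_st = 0.0523137
V_srs = (1 − 413/2500)·72.39/413 = 0.146322
Relative efficiency = V_srs / V_st = 0.146322/0.0523137 = 2.7970

RE ≈ 2.797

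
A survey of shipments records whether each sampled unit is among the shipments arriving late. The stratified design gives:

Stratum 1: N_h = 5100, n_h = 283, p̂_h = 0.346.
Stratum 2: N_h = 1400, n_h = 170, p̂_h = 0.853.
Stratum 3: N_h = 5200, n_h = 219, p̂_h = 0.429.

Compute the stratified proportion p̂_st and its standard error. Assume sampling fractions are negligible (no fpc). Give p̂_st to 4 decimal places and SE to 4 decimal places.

N = 11700; stratum weights W_h = N_h/N.
p̂_st = Σ W_h p̂_h = (5100·0.346 + 1400·0.853 + 5200·0.429)/11700 = 0.44356
V̂(p̂_st) = Σ W_h² p̂_h(1−p̂_h)/(n_h−1):
  stratum 1: (5100/11700)²·0.346·0.654/282 = 0.000152466
  stratum 2: (1400/11700)²·0.853·0.147/169 = 1.06234e-05
  stratum 3: (5200/11700)²·0.429·0.571/218 = 0.000221959
V̂(p̂_st) = 0.000385048; SE = √V̂ = 0.0196226

p̂_st ≈ 0.4436, SE ≈ 0.0196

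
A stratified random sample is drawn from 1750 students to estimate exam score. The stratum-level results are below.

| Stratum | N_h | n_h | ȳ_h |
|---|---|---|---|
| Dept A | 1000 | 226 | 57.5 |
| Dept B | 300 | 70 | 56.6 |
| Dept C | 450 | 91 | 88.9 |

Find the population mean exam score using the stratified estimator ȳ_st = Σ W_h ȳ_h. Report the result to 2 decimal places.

N = Σ N_h = 1750. Stratum weights W_h = N_h/N.
ȳ_st = (1000·57.5 + 300·56.6 + 450·88.9) / 1750 = 65.4200

ȳ_st ≈ 65.42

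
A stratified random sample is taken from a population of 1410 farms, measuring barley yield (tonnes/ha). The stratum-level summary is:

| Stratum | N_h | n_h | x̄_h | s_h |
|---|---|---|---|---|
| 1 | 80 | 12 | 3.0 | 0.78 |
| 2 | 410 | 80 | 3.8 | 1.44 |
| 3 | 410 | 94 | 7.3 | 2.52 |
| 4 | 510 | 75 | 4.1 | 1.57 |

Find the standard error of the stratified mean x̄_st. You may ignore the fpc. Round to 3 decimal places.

V̂(x̄_st) = Σ W_h² s_h²/n_h, with W_h = N_h/N and N = 1410:
  stratum 1: (80/1410)²·0.78²/12 = 0.000163211
  stratum 2: (410/1410)²·1.44²/80 = 0.00219162
  stratum 3: (410/1410)²·2.52²/94 = 0.00571219
  stratum 4: (510/1410)²·1.57²/75 = 0.00429972
V̂(x̄_st) = 0.0123667
SE(x̄_st) = √0.0123667 = 0.111206

SE(x̄_st) ≈ 0.111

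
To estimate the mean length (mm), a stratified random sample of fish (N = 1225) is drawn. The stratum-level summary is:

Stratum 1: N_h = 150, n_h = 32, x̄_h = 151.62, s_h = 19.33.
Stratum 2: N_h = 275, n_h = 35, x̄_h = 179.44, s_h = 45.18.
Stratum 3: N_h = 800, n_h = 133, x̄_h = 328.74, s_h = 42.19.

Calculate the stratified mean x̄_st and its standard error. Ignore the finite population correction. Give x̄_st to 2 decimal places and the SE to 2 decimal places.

x̄_st ≈ 273.54, SE ≈ 2.97

x̄_st = Σ W_h x̄_h = (150·151.62 + 275·179.44 + 800·328.74)/1225 = 273.53551
V̂(x̄_st) = Σ W_h² s_h²/n_h, with W_h = N_h/N and N = 1225:
  stratum 1: (150/1225)²·19.33²/32 = 0.175075
  stratum 2: (275/1225)²·45.18²/35 = 2.93912
  stratum 3: (800/1225)²·42.19²/133 = 5.70788
V̂(x̄_st) = 8.82208
SE(x̄_st) = √8.82208 = 2.9702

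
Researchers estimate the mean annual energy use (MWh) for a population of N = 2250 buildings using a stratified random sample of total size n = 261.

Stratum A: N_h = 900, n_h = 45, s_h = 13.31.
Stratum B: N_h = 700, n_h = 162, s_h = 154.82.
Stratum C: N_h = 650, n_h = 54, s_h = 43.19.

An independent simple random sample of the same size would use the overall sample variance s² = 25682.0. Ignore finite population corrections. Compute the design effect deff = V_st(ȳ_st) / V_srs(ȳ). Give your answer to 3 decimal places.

deff ≈ 0.181

V̂(ȳ_st) = Σ W_h² s_h²/n_h, with W_h = N_h/N and N = 2250:
  stratum A: (900/2250)²·13.31²/45 = 0.629888
  stratum B: (700/2250)²·154.82²/162 = 14.3209
  stratum C: (650/2250)²·43.19²/54 = 2.88293
V_st = 17.8337
V_srs = s²/n = 25682.0/261 = 98.3985
deff = V_st / V_srs = 17.8337/98.3985 = 0.1812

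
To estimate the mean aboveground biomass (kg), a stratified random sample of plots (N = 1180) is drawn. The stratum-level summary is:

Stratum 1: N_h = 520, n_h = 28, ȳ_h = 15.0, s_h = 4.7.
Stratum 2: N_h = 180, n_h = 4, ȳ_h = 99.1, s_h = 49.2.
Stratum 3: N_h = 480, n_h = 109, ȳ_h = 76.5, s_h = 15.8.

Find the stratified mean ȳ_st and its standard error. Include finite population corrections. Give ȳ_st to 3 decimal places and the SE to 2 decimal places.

ȳ_st ≈ 52.846, SE ≈ 3.77

ȳ_st = Σ W_h ȳ_h = (520·15.0 + 180·99.1 + 480·76.5)/1180 = 52.84576
V̂(ȳ_st) = Σ W_h² (1 − n_h/N_h) s_h²/n_h, with W_h = N_h/N and N = 1180:
  stratum 1: (520/1180)²·(1 − 28/520)·4.7²/28 = 0.144958
  stratum 2: (180/1180)²·(1 − 4/180)·49.2²/4 = 13.7687
  stratum 3: (480/1180)²·(1 − 109/480)·15.8²/109 = 0.292913
V̂(ȳ_st) = 14.2065
SE(ȳ_st) = √14.2065 = 3.76915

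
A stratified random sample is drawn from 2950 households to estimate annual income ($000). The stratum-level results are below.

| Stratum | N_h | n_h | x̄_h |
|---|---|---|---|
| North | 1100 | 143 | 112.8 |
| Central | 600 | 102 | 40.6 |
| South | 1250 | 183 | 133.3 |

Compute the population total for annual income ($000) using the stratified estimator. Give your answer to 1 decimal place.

τ̂_st = Σ N_h x̄_h = 1100·112.8 + 600·40.6 + 1250·133.3 = 315065.0

τ̂_st ≈ 315065.0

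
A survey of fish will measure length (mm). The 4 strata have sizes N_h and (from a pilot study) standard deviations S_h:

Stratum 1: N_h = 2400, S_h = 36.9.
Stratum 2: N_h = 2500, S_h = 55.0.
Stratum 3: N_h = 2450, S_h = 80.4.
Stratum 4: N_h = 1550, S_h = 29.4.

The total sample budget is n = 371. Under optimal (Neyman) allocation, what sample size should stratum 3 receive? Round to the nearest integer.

156

Neyman allocation: n_h = n · N_h S_h / Σ N_i S_i, with n = 371.
  stratum 1: N_h·S_h = 2400·36.9 = 88560.00
  stratum 2: N_h·S_h = 2500·55.0 = 137500.00
  stratum 3: N_h·S_h = 2450·80.4 = 196980.00
  stratum 4: N_h·S_h = 1550·29.4 = 45570.00
Σ N_h S_h = 468610.00
n for stratum 3 = 371·196980.00/468610.00 = 155.950 → 156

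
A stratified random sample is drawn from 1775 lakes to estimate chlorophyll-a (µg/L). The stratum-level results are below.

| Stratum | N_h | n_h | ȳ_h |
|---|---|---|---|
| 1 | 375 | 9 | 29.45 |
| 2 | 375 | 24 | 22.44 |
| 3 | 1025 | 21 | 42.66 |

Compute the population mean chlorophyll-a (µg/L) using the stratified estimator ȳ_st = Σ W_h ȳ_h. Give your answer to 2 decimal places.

ȳ_st ≈ 35.60

N = Σ N_h = 1775. Stratum weights W_h = N_h/N.
ȳ_st = (375·29.45 + 375·22.44 + 1025·42.66) / 1775 = 35.5973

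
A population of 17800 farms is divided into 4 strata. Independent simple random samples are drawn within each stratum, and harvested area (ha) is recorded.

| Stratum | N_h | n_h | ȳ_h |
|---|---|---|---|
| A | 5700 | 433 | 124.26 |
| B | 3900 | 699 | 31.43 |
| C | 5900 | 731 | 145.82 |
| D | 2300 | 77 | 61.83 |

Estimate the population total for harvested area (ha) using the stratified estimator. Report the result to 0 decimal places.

τ̂_st = Σ N_h ȳ_h = 5700·124.26 + 3900·31.43 + 5900·145.82 + 2300·61.83 = 1833406

τ̂_st ≈ 1833406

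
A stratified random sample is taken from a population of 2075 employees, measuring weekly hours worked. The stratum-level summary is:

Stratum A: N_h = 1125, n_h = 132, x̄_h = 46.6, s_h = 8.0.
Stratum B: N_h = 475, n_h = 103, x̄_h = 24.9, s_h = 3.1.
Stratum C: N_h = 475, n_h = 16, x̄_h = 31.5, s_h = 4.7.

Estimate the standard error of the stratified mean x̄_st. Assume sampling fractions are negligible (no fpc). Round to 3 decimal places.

SE(x̄_st) ≈ 0.469

V̂(x̄_st) = Σ W_h² s_h²/n_h, with W_h = N_h/N and N = 2075:
  stratum A: (1125/2075)²·8.0²/132 = 0.14252
  stratum B: (475/2075)²·3.1²/103 = 0.00488919
  stratum C: (475/2075)²·4.7²/16 = 0.072348
V̂(x̄_st) = 0.219757
SE(x̄_st) = √0.219757 = 0.468782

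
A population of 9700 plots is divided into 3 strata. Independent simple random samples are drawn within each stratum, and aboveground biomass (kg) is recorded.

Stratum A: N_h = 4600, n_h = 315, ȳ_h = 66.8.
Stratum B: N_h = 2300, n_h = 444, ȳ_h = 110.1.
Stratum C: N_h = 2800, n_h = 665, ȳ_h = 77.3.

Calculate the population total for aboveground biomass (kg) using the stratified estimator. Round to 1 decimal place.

τ̂_st ≈ 776950.0

τ̂_st = Σ N_h ȳ_h = 4600·66.8 + 2300·110.1 + 2800·77.3 = 776950.0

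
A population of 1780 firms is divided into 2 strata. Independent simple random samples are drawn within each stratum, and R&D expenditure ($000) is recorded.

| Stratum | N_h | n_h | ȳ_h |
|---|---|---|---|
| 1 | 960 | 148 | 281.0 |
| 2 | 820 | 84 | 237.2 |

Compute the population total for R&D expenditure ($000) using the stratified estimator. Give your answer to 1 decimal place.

τ̂_st = Σ N_h ȳ_h = 960·281.0 + 820·237.2 = 464264.0

τ̂_st ≈ 464264.0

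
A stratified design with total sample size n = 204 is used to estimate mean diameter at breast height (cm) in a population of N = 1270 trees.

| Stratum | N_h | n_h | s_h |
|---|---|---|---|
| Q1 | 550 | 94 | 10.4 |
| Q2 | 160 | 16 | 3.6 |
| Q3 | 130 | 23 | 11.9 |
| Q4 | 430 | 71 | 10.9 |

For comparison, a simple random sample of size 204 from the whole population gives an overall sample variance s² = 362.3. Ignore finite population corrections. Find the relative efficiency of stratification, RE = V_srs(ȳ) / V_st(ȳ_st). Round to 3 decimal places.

V̂(ȳ_st) = Σ W_h² s_h²/n_h, with W_h = N_h/N and N = 1270:
  stratum Q1: (550/1270)²·10.4²/94 = 0.215803
  stratum Q2: (160/1270)²·3.6²/16 = 0.0128563
  stratum Q3: (130/1270)²·11.9²/23 = 0.0645127
  stratum Q4: (430/1270)²·10.9²/71 = 0.191833
V_st = 0.485005
V_srs = s²/n = 362.3/204 = 1.77598
Relative efficiency = V_srs / V_st = 1.77598/0.485005 = 3.6618

RE ≈ 3.662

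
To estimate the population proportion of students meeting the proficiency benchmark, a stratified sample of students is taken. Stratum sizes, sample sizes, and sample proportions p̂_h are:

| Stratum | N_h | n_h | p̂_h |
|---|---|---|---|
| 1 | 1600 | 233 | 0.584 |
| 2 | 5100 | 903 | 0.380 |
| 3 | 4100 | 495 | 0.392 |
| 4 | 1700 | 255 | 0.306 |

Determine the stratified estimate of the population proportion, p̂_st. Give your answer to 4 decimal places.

N = 12500; stratum weights W_h = N_h/N.
p̂_st = Σ W_h p̂_h = (1600·0.584 + 5100·0.380 + 4100·0.392 + 1700·0.306)/12500 = 0.39998

p̂_st ≈ 0.4000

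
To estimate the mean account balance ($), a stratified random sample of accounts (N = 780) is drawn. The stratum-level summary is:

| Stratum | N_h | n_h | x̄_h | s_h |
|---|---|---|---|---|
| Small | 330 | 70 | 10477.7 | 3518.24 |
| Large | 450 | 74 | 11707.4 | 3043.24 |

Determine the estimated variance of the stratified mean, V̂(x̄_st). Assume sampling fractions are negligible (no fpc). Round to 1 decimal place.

V̂(x̄_st) ≈ 73307.2

V̂(x̄_st) = Σ W_h² s_h²/n_h, with W_h = N_h/N and N = 780:
  stratum Small: (330/780)²·3518.24²/70 = 31651.3
  stratum Large: (450/780)²·3043.24²/74 = 41655.9
V̂(x̄_st) = 73307.2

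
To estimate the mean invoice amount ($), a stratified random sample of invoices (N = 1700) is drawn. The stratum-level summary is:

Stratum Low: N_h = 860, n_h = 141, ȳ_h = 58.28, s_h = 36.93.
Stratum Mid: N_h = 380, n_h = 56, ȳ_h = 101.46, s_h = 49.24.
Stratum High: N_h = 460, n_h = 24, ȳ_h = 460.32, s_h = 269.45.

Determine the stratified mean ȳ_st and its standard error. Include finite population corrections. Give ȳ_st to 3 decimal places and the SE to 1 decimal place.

ȳ_st = Σ W_h ȳ_h = (860·58.28 + 380·101.46 + 460·460.32)/1700 = 176.71929
V̂(ȳ_st) = Σ W_h² (1 − n_h/N_h) s_h²/n_h, with W_h = N_h/N and N = 1700:
  stratum Low: (860/1700)²·(1 − 141/860)·36.93²/141 = 2.06952
  stratum Mid: (380/1700)²·(1 − 56/380)·49.24²/56 = 1.8445
  stratum High: (460/1700)²·(1 − 24/460)·269.45²/24 = 209.938
V̂(ȳ_st) = 213.852
SE(ȳ_st) = √213.852 = 14.6237

ȳ_st ≈ 176.719, SE ≈ 14.6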